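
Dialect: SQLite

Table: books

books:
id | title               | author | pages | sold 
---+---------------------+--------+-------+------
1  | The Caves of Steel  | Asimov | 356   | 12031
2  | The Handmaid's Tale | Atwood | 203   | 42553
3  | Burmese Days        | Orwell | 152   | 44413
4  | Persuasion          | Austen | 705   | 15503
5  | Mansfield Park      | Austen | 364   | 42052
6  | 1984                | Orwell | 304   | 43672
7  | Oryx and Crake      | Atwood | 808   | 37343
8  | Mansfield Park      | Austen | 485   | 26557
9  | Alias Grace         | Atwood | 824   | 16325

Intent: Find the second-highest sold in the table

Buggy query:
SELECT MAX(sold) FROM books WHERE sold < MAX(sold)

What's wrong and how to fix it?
Bug: MAX(sold) on the right of the comparison is an aggregate-in-WHERE error

Fix: Compute the overall MAX in a subquery, then take MAX of rows below it

Corrected query:
SELECT MAX(sold) FROM books WHERE sold < (SELECT MAX(sold) FROM books)

Result:
MAX(sold)
---------
43672    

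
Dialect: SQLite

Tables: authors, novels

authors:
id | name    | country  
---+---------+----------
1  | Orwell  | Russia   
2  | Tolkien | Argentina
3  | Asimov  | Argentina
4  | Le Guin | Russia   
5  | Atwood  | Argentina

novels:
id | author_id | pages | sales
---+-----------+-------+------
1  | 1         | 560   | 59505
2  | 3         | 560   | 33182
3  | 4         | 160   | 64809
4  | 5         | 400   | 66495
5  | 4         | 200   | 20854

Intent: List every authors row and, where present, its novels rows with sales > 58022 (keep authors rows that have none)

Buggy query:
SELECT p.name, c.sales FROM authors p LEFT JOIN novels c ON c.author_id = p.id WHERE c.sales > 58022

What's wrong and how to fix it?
Bug: A WHERE condition on the right-hand table after LEFT JOIN drops unmatched parents

Fix: Move the right-table condition into the ON clause so unmatched parents are kept

Corrected query:
SELECT p.name, c.sales FROM authors p LEFT JOIN novels c ON c.author_id = p.id AND c.sales > 58022

Result:
name    | sales
--------+------
Orwell  | 59505
Tolkien | NULL 
Asimov  | NULL 
Le Guin | 64809
Atwood  | 66495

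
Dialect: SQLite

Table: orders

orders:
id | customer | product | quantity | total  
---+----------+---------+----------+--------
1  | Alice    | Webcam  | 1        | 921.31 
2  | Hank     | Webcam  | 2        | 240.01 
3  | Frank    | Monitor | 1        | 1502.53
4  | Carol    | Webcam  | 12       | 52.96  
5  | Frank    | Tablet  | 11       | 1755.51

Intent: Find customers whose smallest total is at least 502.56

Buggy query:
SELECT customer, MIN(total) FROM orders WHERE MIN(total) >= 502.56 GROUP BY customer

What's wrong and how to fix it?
Bug: Aggregates like MIN are computed per group after WHERE runs

Fix: Replace WHERE with HAVING after the GROUP BY

Corrected query:
SELECT customer, MIN(total) FROM orders GROUP BY customer HAVING MIN(total) >= 502.56

Result:
customer | MIN(total)
---------+-----------
Alice    | 921.31    
Frank    | 1502.53   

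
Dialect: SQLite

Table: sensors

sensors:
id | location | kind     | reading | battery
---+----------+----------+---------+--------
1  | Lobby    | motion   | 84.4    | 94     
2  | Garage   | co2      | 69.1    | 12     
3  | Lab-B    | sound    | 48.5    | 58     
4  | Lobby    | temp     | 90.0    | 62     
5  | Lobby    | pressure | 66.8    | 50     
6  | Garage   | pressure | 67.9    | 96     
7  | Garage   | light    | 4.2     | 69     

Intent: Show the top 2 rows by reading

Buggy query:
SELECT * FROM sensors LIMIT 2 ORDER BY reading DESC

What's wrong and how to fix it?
Bug: ORDER BY cannot follow LIMIT; LIMIT is the final clause

Fix: Swap the clauses: ORDER BY first, then LIMIT

Corrected query:
SELECT * FROM sensors ORDER BY reading DESC LIMIT 2

Result:
id | location | kind   | reading | battery
---+----------+--------+---------+--------
4  | Lobby    | temp   | 90      | 62     
1  | Lobby    | motion | 84.4    | 94     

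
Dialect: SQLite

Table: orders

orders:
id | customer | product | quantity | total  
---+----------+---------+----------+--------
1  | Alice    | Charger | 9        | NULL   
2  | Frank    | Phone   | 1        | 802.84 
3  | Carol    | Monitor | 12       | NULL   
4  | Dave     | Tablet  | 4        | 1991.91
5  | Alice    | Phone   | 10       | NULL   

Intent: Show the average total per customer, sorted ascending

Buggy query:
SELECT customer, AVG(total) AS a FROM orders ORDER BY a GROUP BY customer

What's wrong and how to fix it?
Bug: GROUP BY must precede ORDER BY

Fix: Reorder: SELECT … FROM … GROUP BY … ORDER BY …

Corrected query:
SELECT customer, AVG(total) AS a FROM orders GROUP BY customer ORDER BY a

Result:
customer | a      
---------+--------
Alice    | NULL   
Carol    | NULL   
Frank    | 802.84 
Dave     | 1991.91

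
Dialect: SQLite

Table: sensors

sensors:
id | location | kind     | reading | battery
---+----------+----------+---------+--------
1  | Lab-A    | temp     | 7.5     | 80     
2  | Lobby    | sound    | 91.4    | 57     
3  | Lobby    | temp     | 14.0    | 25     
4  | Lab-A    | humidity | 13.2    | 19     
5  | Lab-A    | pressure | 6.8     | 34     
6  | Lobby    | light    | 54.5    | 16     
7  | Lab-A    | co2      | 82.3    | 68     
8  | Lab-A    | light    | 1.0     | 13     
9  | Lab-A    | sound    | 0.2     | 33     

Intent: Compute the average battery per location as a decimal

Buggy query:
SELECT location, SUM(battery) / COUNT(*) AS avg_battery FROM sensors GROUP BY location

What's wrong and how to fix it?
Bug: Both operands are integers, so '/' performs integer division and truncates

Fix: Multiply by 1.0 (or CAST to REAL) to force floating-point division

Corrected query:
SELECT location, SUM(battery) * 1.0 / COUNT(*) AS avg_battery FROM sensors GROUP BY location

Result:
location | avg_battery
---------+------------
Lab-A    | 41.166667  
Lobby    | 32.666667  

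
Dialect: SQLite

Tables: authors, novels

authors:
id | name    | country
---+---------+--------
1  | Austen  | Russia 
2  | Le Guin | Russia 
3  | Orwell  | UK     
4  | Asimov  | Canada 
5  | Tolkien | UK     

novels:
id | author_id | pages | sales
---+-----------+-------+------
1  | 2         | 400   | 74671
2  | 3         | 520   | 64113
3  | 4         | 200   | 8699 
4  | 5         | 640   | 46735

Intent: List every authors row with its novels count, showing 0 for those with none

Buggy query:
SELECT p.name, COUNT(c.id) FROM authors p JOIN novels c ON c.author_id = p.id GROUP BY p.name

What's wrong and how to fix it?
Bug: INNER JOIN drops authors rows that have no matching novels rows

Fix: Switch to LEFT JOIN to retain unmatched parent rows

Corrected query:
SELECT p.name, COUNT(c.id) FROM authors p LEFT JOIN novels c ON c.author_id = p.id GROUP BY p.name

Result:
name    | COUNT(c.id)
--------+------------
Asimov  | 1          
Austen  | 0          
Le Guin | 1          
Orwell  | 1          
Tolkien | 1          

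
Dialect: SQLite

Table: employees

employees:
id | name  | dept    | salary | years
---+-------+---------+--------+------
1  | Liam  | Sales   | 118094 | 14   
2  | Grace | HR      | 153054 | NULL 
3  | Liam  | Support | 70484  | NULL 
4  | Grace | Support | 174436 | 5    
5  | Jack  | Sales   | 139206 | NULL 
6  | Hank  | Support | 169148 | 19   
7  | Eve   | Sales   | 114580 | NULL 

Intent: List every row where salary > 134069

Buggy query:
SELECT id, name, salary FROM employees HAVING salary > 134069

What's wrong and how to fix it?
Bug: This is a non-aggregate query (no GROUP BY, no aggregates), so in SQLite the HAVING clause is invalid here; a row-level condition belongs in WHERE

Fix: Replace HAVING with WHERE since the condition applies to individual rows

Corrected query:
SELECT id, name, salary FROM employees WHERE salary > 134069

Result:
id | name  | salary
---+-------+-------
2  | Grace | 153054
4  | Grace | 174436
5  | Jack  | 139206
6  | Hank  | 169148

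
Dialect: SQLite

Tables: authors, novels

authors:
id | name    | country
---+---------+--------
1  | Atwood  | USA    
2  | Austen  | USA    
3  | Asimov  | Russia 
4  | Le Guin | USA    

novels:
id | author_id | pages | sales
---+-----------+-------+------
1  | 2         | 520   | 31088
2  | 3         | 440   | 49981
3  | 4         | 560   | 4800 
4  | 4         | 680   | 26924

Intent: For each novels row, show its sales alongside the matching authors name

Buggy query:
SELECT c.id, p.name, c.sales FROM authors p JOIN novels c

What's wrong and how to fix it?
Bug: Missing join condition: each novels row is matched to all authors rows instead of just its own

Fix: Specify the join condition linking the foreign key to the parent id

Corrected query:
SELECT c.id, p.name, c.sales FROM authors p JOIN novels c ON c.author_id = p.id

Result:
id | name    | sales
---+---------+------
1  | Austen  | 31088
2  | Asimov  | 49981
3  | Le Guin | 4800 
4  | Le Guin | 26924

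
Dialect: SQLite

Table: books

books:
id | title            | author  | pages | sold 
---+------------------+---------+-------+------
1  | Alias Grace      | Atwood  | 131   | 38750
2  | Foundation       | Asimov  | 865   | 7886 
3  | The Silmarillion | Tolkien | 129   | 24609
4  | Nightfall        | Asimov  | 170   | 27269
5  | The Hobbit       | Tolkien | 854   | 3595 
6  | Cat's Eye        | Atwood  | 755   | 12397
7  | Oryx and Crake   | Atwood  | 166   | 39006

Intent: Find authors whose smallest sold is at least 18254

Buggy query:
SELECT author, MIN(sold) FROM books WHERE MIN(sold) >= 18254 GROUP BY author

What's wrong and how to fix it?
Bug: MIN() in WHERE is a misuse of aggregate

Fix: Replace WHERE with HAVING after the GROUP BY

Corrected query:
SELECT author, MIN(sold) FROM books GROUP BY author HAVING MIN(sold) >= 18254

Result:
(no rows)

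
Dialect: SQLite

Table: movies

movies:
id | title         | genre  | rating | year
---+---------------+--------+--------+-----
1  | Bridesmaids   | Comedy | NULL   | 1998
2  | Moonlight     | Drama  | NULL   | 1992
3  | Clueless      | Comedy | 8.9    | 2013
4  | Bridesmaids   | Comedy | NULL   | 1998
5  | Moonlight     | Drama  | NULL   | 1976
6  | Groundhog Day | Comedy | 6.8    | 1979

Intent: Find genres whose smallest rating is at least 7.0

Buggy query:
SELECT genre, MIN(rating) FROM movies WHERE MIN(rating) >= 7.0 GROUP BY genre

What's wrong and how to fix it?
Bug: Aggregates like MIN are computed per group after WHERE runs

Fix: Use HAVING for the per-group MIN condition

Corrected query:
SELECT genre, MIN(rating) FROM movies GROUP BY genre HAVING MIN(rating) >= 7.0

Result:
(no rows)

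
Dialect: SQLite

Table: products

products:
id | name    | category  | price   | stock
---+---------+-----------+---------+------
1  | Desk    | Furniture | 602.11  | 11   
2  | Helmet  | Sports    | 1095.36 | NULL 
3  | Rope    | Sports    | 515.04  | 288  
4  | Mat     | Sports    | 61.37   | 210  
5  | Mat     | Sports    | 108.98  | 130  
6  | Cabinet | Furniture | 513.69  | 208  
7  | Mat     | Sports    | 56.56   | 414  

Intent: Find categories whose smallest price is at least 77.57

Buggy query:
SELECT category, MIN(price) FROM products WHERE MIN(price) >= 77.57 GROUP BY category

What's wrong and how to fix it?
Bug: Aggregates like MIN are computed per group after WHERE runs

Fix: Use HAVING for the per-group MIN condition

Corrected query:
SELECT category, MIN(price) FROM products GROUP BY category HAVING MIN(price) >= 77.57

Result:
category  | MIN(price)
----------+-----------
Furniture | 513.69    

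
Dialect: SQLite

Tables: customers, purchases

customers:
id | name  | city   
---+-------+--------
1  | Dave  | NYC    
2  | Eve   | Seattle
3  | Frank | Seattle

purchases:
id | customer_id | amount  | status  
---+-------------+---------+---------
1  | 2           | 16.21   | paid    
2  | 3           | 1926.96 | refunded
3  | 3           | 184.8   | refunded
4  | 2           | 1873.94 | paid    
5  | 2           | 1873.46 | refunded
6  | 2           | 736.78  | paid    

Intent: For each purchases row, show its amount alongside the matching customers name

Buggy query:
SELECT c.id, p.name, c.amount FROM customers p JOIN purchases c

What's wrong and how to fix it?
Bug: JOIN with no ON clause produces a cartesian product; every purchases row pairs with every customers row

Fix: Add ON c.customer_id = p.id to the JOIN

Corrected query:
SELECT c.id, p.name, c.amount FROM customers p JOIN purchases c ON c.customer_id = p.id

Result:
id | name  | amount 
---+-------+--------
1  | Eve   | 16.21  
2  | Frank | 1926.96
3  | Frank | 184.8  
4  | Eve   | 1873.94
5  | Eve   | 1873.46
6  | Eve   | 736.78 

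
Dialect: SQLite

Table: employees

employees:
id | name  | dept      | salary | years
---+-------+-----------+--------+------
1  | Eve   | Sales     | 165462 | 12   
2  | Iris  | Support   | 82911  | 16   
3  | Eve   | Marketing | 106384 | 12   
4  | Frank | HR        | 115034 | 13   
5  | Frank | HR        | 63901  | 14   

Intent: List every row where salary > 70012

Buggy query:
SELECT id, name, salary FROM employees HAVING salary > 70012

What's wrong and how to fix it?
Bug: HAVING filters the output of aggregation, but this query has no GROUP BY and no aggregate functions, so SQLite rejects it (HAVING clause on a non-aggregate query); the condition here is per row

Fix: Replace HAVING with WHERE since the condition applies to individual rows

Corrected query:
SELECT id, name, salary FROM employees WHERE salary > 70012

Result:
id | name  | salary
---+-------+-------
1  | Eve   | 165462
2  | Iris  | 82911 
3  | Eve   | 106384
4  | Frank | 115034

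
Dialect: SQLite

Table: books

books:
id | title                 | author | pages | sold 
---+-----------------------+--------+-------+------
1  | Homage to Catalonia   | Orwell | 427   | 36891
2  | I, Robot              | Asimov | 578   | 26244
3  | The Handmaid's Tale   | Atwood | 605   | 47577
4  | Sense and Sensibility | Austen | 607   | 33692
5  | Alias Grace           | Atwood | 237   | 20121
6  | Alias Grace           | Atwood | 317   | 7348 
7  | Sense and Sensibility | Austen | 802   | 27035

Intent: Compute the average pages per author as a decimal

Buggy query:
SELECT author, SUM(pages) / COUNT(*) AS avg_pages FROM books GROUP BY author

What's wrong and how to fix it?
Bug: Both operands are integers, so '/' performs integer division and truncates

Fix: Cast one side to REAL so the division keeps the fractional part

Corrected query:
SELECT author, SUM(pages) * 1.0 / COUNT(*) AS avg_pages FROM books GROUP BY author

Result:
author | avg_pages 
-------+-----------
Asimov | 578       
Atwood | 386.333333
Austen | 704.5     
Orwell | 427       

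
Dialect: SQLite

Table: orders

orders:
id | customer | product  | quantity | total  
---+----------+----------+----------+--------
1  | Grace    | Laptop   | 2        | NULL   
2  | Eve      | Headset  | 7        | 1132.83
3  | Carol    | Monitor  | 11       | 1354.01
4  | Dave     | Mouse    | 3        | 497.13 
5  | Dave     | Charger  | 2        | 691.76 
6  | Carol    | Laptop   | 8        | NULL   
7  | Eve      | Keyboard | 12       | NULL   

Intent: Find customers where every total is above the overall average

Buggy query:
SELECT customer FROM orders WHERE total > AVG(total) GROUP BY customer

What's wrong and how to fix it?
Bug: AVG() is an aggregate; it can't sit directly in WHERE

Fix: Compute the overall average in a scalar subquery and compare each group's MIN against it in HAVING

Corrected query:
SELECT customer FROM orders GROUP BY customer HAVING MIN(total) > (SELECT AVG(total) FROM orders)

Result:
customer
--------
Carol   
Eve     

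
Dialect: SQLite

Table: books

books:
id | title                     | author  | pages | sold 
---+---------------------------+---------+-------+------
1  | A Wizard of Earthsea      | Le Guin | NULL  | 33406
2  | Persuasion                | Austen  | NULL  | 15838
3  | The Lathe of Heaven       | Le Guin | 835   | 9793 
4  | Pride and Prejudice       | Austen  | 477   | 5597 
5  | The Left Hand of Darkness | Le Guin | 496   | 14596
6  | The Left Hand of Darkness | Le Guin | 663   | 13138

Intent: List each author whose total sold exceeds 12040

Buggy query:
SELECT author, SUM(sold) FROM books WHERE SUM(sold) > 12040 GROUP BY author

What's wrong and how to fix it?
Bug: WHERE runs before GROUP BY, so aggregates aren't available there

Fix: Use HAVING (which filters groups after aggregation) instead of WHERE

Corrected query:
SELECT author, SUM(sold) FROM books GROUP BY author HAVING SUM(sold) > 12040

Result:
author  | SUM(sold)
--------+----------
Austen  | 21435    
Le Guin | 70933    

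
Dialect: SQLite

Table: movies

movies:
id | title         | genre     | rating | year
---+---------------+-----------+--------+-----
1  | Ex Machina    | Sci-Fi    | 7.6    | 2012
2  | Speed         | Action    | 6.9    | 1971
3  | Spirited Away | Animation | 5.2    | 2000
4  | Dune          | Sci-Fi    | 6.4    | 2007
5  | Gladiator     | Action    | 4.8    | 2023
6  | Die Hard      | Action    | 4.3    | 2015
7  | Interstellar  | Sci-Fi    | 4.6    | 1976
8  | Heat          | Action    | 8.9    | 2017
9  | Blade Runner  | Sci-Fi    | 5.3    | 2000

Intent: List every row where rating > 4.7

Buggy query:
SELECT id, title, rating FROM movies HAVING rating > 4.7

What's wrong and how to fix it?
Bug: HAVING filters the output of aggregation, but this query has no GROUP BY and no aggregate functions, so SQLite rejects it (HAVING clause on a non-aggregate query); the condition here is per row

Fix: Replace HAVING with WHERE since the condition applies to individual rows

Corrected query:
SELECT id, title, rating FROM movies WHERE rating > 4.7

Result:
id | title         | rating
---+---------------+-------
1  | Ex Machina    | 7.6   
2  | Speed         | 6.9   
3  | Spirited Away | 5.2   
4  | Dune          | 6.4   
5  | Gladiator     | 4.8   
8  | Heat          | 8.9   
9  | Blade Runner  | 5.3   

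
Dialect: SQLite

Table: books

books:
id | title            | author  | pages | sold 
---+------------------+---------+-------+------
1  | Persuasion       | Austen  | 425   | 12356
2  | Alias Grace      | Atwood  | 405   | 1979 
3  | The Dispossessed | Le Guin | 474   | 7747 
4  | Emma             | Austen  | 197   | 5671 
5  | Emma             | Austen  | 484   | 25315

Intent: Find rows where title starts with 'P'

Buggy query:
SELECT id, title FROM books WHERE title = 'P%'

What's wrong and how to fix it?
Bug: Wildcards only work with LIKE; '=' treats '%' as a literal character

Fix: Replace '=' with LIKE so 'P%' is treated as a pattern

Corrected query:
SELECT id, title FROM books WHERE title LIKE 'P%'

Result:
id | title     
---+-----------
1  | Persuasion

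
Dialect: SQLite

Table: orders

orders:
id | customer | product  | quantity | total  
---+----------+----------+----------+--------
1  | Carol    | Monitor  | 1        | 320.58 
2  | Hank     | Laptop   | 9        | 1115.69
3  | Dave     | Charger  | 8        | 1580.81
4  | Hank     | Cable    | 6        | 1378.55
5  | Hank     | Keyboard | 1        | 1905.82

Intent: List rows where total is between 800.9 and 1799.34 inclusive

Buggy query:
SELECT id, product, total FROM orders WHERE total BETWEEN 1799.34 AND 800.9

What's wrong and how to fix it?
Bug: The bounds are reversed; BETWEEN a AND b requires a <= b to match anything

Fix: Write BETWEEN 800.9 AND 1799.34

Corrected query:
SELECT id, product, total FROM orders WHERE total BETWEEN 800.9 AND 1799.34

Result:
id | product | total  
---+---------+--------
2  | Laptop  | 1115.69
3  | Charger | 1580.81
4  | Cable   | 1378.55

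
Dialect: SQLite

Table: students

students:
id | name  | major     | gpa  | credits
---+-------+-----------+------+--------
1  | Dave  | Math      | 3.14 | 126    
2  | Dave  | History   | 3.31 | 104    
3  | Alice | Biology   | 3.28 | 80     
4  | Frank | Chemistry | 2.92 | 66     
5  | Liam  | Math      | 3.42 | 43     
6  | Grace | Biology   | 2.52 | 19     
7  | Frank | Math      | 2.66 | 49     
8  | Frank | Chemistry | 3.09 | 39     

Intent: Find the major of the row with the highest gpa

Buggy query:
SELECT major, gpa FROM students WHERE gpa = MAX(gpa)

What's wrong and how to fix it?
Bug: WHERE is evaluated per row; an aggregate over the whole table isn't defined there

Fix: Use a subquery: WHERE gpa = (SELECT MAX(gpa) FROM students)

Corrected query:
SELECT major, gpa FROM students WHERE gpa = (SELECT MAX(gpa) FROM students)

Result:
major | gpa 
------+-----
Math  | 3.42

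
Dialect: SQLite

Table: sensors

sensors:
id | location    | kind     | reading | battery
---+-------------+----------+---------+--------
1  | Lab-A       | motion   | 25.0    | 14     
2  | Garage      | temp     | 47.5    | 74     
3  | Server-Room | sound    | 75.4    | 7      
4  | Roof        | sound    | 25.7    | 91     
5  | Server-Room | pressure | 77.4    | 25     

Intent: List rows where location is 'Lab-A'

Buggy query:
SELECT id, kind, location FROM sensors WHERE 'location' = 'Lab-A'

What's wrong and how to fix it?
Bug: 'location' in single quotes is a string literal, not the column; the comparison is literal-vs-literal and never true

Fix: Remove the quotes around the column name (or use double quotes for an identifier)

Corrected query:
SELECT id, kind, location FROM sensors WHERE location = 'Lab-A'

Result:
id | kind   | location
---+--------+---------
1  | motion | Lab-A   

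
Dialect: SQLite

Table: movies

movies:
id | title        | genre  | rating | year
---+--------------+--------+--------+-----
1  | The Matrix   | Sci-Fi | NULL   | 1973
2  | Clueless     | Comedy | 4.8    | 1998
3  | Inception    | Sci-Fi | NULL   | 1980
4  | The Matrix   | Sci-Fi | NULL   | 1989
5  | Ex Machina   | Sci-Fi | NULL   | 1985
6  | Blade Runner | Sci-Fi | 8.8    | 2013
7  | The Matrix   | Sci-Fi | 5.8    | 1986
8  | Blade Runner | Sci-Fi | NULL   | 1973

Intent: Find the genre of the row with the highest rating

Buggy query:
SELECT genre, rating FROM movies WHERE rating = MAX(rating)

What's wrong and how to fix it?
Bug: MAX(rating) is an aggregate and cannot be used directly in WHERE

Fix: Wrap MAX in a scalar subquery so WHERE compares against a single value

Corrected query:
SELECT genre, rating FROM movies WHERE rating = (SELECT MAX(rating) FROM movies)

Result:
genre  | rating
-------+-------
Sci-Fi | 8.8   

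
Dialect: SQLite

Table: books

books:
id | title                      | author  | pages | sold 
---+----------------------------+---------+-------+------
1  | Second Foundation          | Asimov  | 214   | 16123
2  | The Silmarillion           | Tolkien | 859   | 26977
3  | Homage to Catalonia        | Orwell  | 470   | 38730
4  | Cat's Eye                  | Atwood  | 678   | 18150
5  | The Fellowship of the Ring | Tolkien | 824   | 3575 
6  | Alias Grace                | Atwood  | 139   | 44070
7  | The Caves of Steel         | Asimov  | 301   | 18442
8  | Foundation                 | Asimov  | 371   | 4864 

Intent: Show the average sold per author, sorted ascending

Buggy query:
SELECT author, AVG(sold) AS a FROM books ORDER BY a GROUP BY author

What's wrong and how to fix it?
Bug: ORDER BY appears before GROUP BY; SQL clause order requires GROUP BY first

Fix: Reorder: SELECT … FROM … GROUP BY … ORDER BY …

Corrected query:
SELECT author, AVG(sold) AS a FROM books GROUP BY author ORDER BY a

Result:
author  | a    
--------+------
Asimov  | 13143
Tolkien | 15276
Atwood  | 31110
Orwell  | 38730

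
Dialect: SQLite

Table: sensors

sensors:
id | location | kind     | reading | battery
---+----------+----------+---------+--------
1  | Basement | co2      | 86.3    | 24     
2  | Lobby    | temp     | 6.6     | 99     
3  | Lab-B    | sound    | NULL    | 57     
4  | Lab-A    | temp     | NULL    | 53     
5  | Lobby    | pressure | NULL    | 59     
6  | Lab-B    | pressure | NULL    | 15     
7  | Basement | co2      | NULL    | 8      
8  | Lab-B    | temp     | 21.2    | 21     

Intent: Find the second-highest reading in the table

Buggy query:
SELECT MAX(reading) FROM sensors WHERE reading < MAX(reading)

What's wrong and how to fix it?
Bug: The inner MAX is an aggregate inside WHERE, which is not allowed

Fix: Put the inner MAX in a scalar subquery

Corrected query:
SELECT MAX(reading) FROM sensors WHERE reading < (SELECT MAX(reading) FROM sensors)

Result:
MAX(reading)
------------
21.2        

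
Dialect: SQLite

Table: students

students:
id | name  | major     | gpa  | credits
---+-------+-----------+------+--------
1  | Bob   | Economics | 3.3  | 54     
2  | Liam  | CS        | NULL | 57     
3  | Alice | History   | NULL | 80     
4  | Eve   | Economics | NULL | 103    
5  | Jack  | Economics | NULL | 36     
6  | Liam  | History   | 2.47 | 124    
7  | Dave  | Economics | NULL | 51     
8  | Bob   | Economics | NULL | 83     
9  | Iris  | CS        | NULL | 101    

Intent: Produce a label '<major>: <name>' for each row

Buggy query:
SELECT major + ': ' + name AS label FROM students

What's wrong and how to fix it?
Bug: SQLite uses || for string concatenation; + coerces text to numbers (yielding 0)

Fix: Replace + with || to concatenate text

Corrected query:
SELECT major || ': ' || name AS label FROM students

Result:
label          
---------------
Economics: Bob 
CS: Liam       
History: Alice 
Economics: Eve 
Economics: Jack
History: Liam  
Economics: Dave
Economics: Bob 
CS: Iris       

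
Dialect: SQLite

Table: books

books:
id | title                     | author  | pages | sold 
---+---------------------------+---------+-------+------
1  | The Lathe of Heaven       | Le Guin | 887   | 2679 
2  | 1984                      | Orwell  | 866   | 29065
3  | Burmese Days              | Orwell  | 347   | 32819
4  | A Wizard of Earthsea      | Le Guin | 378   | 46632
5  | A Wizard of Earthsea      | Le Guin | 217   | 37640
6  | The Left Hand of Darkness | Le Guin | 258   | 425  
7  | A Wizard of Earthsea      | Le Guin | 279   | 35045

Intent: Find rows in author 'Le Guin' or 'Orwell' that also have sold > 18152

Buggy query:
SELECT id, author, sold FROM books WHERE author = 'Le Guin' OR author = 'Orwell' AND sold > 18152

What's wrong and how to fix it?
Bug: AND binds tighter than OR, so this parses as author = 'Le Guin' OR (author = 'Orwell' AND sold > 18152)

Fix: Group the OR with parentheses (or use IN), then AND the threshold

Corrected query:
SELECT id, author, sold FROM books WHERE (author = 'Le Guin' OR author = 'Orwell') AND sold > 18152

Result:
id | author  | sold 
---+---------+------
2  | Orwell  | 29065
3  | Orwell  | 32819
4  | Le Guin | 46632
5  | Le Guin | 37640
7  | Le Guin | 35045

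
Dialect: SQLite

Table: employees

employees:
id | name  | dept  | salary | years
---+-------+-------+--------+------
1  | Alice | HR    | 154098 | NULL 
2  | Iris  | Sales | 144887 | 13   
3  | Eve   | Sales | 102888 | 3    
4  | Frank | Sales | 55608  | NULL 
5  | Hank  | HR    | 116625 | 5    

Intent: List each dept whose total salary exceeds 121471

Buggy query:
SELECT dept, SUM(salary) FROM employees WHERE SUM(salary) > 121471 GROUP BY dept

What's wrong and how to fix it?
Bug: WHERE runs before GROUP BY, so aggregates aren't available there

Fix: Use HAVING (which filters groups after aggregation) instead of WHERE

Corrected query:
SELECT dept, SUM(salary) FROM employees GROUP BY dept HAVING SUM(salary) > 121471

Result:
dept  | SUM(salary)
------+------------
HR    | 270723     
Sales | 303383     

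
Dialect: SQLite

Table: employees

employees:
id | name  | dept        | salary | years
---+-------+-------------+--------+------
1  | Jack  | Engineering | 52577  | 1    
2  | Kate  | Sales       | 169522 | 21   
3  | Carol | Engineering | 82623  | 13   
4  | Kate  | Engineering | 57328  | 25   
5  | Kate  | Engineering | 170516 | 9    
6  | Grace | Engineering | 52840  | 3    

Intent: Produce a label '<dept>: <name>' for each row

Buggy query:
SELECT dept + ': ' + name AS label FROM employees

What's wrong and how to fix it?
Bug: '+' is numeric addition; on text columns SQLite converts them to 0 instead of concatenating

Fix: Replace + with || to concatenate text

Corrected query:
SELECT dept || ': ' || name AS label FROM employees

Result:
label             
------------------
Engineering: Jack 
Sales: Kate       
Engineering: Carol
Engineering: Kate 
Engineering: Kate 
Engineering: Grace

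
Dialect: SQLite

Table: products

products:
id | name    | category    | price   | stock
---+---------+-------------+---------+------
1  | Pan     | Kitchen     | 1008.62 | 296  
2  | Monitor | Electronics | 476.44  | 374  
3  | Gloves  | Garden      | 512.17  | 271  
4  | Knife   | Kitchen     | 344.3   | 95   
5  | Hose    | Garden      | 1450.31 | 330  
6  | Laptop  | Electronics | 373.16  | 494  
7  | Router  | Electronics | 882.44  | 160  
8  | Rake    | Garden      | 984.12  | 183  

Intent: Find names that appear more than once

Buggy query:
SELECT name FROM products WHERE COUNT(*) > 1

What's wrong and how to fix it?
Bug: COUNT(*) is an aggregate and cannot be used in WHERE

Fix: GROUP BY name, then filter groups with HAVING COUNT(*) > 1

Corrected query:
SELECT name FROM products GROUP BY name HAVING COUNT(*) > 1

Result:
(no rows)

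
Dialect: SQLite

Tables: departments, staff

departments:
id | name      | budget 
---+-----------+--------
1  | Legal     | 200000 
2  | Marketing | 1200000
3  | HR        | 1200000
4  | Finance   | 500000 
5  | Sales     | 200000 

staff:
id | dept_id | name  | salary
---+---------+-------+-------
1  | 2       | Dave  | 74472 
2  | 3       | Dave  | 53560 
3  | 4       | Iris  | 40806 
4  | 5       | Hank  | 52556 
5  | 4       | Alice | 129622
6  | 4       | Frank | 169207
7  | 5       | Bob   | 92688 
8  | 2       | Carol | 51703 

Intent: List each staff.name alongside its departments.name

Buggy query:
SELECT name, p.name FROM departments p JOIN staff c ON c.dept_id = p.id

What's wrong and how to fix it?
Bug: 'name' exists in both joined tables, so the database can't tell which one is meant

Fix: Qualify the column with its table alias (c.name)

Corrected query:
SELECT c.name, p.name FROM departments p JOIN staff c ON c.dept_id = p.id

Result:
name  | name     
------+----------
Dave  | Marketing
Dave  | HR       
Iris  | Finance  
Hank  | Sales    
Alice | Finance  
Frank | Finance  
Bob   | Sales    
Carol | Marketing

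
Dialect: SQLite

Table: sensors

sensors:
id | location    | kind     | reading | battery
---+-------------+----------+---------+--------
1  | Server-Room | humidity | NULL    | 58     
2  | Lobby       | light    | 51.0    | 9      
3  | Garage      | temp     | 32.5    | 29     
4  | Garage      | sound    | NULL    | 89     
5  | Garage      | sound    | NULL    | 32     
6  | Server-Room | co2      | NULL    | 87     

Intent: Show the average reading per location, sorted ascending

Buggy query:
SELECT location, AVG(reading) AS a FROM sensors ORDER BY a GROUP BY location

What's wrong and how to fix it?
Bug: ORDER BY appears before GROUP BY; SQL clause order requires GROUP BY first

Fix: Move ORDER BY to the end, after GROUP BY

Corrected query:
SELECT location, AVG(reading) AS a FROM sensors GROUP BY location ORDER BY a

Result:
location    | a   
------------+-----
Server-Room | NULL
Garage      | 32.5
Lobby       | 51  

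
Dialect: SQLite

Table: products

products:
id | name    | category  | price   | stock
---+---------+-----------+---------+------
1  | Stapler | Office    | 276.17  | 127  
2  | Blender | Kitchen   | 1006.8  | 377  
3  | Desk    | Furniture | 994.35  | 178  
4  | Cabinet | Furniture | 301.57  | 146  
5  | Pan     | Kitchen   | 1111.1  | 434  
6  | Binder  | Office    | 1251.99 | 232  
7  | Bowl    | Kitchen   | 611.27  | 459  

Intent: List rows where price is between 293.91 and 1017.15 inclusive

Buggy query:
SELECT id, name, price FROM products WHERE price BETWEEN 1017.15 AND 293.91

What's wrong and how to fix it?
Bug: The bounds are reversed; BETWEEN a AND b requires a <= b to match anything

Fix: Write BETWEEN 293.91 AND 1017.15

Corrected query:
SELECT id, name, price FROM products WHERE price BETWEEN 293.91 AND 1017.15

Result:
id | name    | price 
---+---------+-------
2  | Blender | 1006.8
3  | Desk    | 994.35
4  | Cabinet | 301.57
7  | Bowl    | 611.27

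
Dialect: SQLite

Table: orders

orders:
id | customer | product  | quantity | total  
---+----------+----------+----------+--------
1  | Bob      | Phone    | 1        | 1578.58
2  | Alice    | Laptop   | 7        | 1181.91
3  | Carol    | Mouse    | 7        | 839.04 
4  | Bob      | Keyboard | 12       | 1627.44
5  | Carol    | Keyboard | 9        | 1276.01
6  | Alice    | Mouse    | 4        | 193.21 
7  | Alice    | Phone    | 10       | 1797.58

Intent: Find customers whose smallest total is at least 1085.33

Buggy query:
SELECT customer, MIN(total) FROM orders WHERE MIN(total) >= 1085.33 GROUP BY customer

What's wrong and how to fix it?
Bug: MIN() in WHERE is a misuse of aggregate

Fix: Replace WHERE with HAVING after the GROUP BY

Corrected query:
SELECT customer, MIN(total) FROM orders GROUP BY customer HAVING MIN(total) >= 1085.33

Result:
customer | MIN(total)
---------+-----------
Bob      | 1578.58   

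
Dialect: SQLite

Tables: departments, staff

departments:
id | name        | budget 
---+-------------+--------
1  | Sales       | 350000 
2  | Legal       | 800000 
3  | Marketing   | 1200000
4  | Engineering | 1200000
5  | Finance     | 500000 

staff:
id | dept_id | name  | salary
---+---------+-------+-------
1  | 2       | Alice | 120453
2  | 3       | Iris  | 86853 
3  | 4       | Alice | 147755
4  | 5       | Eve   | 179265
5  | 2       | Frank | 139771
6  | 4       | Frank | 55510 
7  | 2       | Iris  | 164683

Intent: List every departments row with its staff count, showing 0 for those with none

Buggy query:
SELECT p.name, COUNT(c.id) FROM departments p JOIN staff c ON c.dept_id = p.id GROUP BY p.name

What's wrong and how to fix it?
Bug: An inner join excludes parents with zero children

Fix: Use LEFT JOIN so parents without children still appear (COUNT(c.id) gives 0)

Corrected query:
SELECT p.name, COUNT(c.id) FROM departments p LEFT JOIN staff c ON c.dept_id = p.id GROUP BY p.name

Result:
name        | COUNT(c.id)
------------+------------
Engineering | 2          
Finance     | 1          
Legal       | 3          
Marketing   | 1          
Sales       | 0          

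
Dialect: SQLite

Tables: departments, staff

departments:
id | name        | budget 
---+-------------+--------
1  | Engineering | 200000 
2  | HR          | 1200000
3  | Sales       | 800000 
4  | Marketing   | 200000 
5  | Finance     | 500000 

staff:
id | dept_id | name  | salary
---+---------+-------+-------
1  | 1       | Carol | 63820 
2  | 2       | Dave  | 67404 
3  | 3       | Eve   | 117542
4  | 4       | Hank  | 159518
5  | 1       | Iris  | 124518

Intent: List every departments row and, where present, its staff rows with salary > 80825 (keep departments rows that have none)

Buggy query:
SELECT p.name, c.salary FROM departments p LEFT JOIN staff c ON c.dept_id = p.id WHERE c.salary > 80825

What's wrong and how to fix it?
Bug: A WHERE condition on the right-hand table after LEFT JOIN drops unmatched parents

Fix: Put 'c.salary > 80825' in the JOIN's ON clause instead of WHERE

Corrected query:
SELECT p.name, c.salary FROM departments p LEFT JOIN staff c ON c.dept_id = p.id AND c.salary > 80825

Result:
name        | salary
------------+-------
Engineering | 124518
HR          | NULL  
Sales       | 117542
Marketing   | 159518
Finance     | NULL  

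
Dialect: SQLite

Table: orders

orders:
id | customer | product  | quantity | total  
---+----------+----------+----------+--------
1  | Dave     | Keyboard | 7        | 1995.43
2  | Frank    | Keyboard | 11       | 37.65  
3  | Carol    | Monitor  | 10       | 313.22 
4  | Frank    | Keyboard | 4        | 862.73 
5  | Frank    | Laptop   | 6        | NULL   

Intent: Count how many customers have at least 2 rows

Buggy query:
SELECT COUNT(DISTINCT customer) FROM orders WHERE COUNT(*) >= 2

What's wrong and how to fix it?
Bug: COUNT(*) cannot appear in WHERE; the per-group count doesn't exist yet

Fix: Use a subquery that GROUPs and filters with HAVING, then count its rows

Corrected query:
SELECT COUNT(*) FROM (SELECT customer FROM orders GROUP BY customer HAVING COUNT(*) >= 2)

Result:
COUNT(*)
--------
1       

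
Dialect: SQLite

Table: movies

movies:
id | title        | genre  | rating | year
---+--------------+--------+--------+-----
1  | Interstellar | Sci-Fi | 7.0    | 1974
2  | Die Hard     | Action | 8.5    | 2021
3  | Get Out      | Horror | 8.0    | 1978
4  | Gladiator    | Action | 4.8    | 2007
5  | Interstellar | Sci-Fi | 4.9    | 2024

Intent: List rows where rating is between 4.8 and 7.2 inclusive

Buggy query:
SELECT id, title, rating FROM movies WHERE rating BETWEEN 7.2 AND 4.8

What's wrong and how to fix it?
Bug: BETWEEN expects the lower bound first; with 7.2 AND 4.8 the range is empty

Fix: Swap the bounds so the smaller value comes first

Corrected query:
SELECT id, title, rating FROM movies WHERE rating BETWEEN 4.8 AND 7.2

Result:
id | title        | rating
---+--------------+-------
1  | Interstellar | 7     
4  | Gladiator    | 4.8   
5  | Interstellar | 4.9   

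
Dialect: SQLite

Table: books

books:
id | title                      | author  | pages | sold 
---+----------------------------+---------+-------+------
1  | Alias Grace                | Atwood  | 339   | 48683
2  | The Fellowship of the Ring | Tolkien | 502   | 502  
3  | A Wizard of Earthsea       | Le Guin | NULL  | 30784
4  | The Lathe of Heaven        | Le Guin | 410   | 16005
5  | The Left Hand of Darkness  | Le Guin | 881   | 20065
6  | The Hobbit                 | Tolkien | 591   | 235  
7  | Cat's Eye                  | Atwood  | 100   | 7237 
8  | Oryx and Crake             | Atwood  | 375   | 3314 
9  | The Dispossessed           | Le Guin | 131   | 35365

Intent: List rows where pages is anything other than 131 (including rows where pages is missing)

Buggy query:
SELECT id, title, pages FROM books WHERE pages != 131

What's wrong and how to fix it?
Bug: 'pages != 131' is unknown when pages is NULL, so NULL rows are silently excluded

Fix: Add an explicit OR pages IS NULL to include the missing-value rows

Corrected query:
SELECT id, title, pages FROM books WHERE pages != 131 OR pages IS NULL

Result:
id | title                      | pages
---+----------------------------+------
1  | Alias Grace                | 339  
2  | The Fellowship of the Ring | 502  
3  | A Wizard of Earthsea       | NULL 
4  | The Lathe of Heaven        | 410  
5  | The Left Hand of Darkness  | 881  
6  | The Hobbit                 | 591  
7  | Cat's Eye                  | 100  
8  | Oryx and Crake             | 375  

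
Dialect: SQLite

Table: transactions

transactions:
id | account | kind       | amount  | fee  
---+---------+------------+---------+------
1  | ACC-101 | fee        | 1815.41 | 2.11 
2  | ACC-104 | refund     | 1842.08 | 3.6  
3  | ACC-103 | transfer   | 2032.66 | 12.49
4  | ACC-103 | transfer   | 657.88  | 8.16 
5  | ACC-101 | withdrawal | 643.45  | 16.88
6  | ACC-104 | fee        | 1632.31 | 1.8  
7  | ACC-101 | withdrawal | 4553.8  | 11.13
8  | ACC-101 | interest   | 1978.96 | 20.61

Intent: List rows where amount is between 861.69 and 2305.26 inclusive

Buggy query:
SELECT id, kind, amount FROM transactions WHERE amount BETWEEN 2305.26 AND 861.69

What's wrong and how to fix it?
Bug: The bounds are reversed; BETWEEN a AND b requires a <= b to match anything

Fix: Write BETWEEN 861.69 AND 2305.26

Corrected query:
SELECT id, kind, amount FROM transactions WHERE amount BETWEEN 861.69 AND 2305.26

Result:
id | kind     | amount 
---+----------+--------
1  | fee      | 1815.41
2  | refund   | 1842.08
3  | transfer | 2032.66
6  | fee      | 1632.31
8  | interest | 1978.96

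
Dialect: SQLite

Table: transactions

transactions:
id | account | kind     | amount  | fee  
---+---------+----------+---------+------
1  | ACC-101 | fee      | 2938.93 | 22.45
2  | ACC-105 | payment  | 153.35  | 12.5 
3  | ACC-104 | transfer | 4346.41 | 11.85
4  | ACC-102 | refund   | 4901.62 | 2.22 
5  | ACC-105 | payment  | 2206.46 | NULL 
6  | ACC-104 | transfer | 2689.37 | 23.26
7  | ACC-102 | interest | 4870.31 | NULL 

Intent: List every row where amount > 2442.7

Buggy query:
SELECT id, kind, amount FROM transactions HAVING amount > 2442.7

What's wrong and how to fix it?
Bug: This is a non-aggregate query (no GROUP BY, no aggregates), so in SQLite the HAVING clause is invalid here; a row-level condition belongs in WHERE

Fix: Use WHERE for row-level filtering

Corrected query:
SELECT id, kind, amount FROM transactions WHERE amount > 2442.7

Result:
id | kind     | amount 
---+----------+--------
1  | fee      | 2938.93
3  | transfer | 4346.41
4  | refund   | 4901.62
6  | transfer | 2689.37
7  | interest | 4870.31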